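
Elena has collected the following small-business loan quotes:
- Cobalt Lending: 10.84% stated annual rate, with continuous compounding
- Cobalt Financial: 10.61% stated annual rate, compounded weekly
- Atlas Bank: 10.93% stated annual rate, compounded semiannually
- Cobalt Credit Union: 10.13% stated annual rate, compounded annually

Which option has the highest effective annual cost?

Cobalt Lending

Cobalt Lending: e^0.1084 − 1 = 11.449%
Cobalt Financial: (1 + 0.1061/52)^52 − 1 = 11.181%
Atlas Bank: (1 + 0.1093/2)^2 − 1 = 11.229%
Cobalt Credit Union: compounded annually, EAR = 10.130%
The highest effective annual rate is Cobalt Lending at 11.449%.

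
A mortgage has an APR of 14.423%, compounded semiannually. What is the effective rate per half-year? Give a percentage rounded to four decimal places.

7.2115%

With a nominal annual rate compounded semiannually, the periodic rate is the nominal rate divided by 2.
i = 0.14423 / 2 = 0.0721150 = 7.2115%.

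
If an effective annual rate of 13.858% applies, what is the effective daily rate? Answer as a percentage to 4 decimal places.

The per-day rate i satisfies (1 + i)^365 = 1 + 0.13858.
i = 1.13858^(1/365) − 1 = 0.0003556 = 0.0356%.

0.0356%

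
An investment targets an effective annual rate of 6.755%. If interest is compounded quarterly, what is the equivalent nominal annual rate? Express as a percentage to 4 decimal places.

6.5903%

(1 + r/4)^4 − 1 = 0.06755, so 1 + r/4 = 1.06755^(1/4).
r/4 = 0.016476, so r = 0.065903 = 6.5903%.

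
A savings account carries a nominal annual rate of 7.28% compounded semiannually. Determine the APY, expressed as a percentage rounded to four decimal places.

EAR = (1 + 0.0728/2)^2 − 1.
= (1 + 0.036400)^2 − 1 = 1.074125 − 1 = 7.4125%.

7.4125%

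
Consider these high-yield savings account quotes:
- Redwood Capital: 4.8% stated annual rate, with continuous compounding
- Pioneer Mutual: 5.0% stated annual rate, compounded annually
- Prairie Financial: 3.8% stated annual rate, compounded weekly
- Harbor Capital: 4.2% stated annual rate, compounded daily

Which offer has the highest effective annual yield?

Redwood Capital: e^0.048 − 1 = 4.917%
Pioneer Mutual: compounded annually, EAR = 5.000%
Prairie Financial: (1 + 0.038/52)^52 − 1 = 3.872%
Harbor Capital: (1 + 0.042/365)^365 − 1 = 4.289%
The highest effective annual rate is Pioneer Mutual at 5.000%.

Pioneer Mutual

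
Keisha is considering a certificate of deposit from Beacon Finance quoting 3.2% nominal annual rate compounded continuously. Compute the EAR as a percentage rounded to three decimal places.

3.252%

With continuous compounding, EAR = e^0.032 − 1.
e^0.032 = 1.032518, so EAR = 0.032518 = 3.252%.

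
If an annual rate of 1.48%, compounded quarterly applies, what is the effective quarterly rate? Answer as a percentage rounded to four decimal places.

0.3700%

With a nominal annual rate compounded quarterly, the periodic rate is the nominal rate divided by 4.
i = 0.0148 / 4 = 0.0037000 = 0.3700%.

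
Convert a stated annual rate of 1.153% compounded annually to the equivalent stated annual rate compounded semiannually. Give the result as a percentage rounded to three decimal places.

Compounded annually, EAR = nominal = 0.011530.
Solve (1 + r/2)^2 = 1.011530: r/2 = 1.011530^(1/2) − 1 = 0.005748, so r = 0.011497 = 1.150%.

1.150%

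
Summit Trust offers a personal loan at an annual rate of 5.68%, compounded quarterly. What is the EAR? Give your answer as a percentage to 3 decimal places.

EAR = (1 + 0.0568/4)^4 − 1.
= (1 + 0.014200)^4 − 1 = 1.058021 − 1 = 5.802%.

5.802%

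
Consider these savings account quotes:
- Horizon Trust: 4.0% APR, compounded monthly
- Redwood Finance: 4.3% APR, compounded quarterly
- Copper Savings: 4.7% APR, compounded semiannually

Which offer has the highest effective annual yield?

Copper Savings

Horizon Trust: (1 + 0.040/12)^12 − 1 = 4.074%
Redwood Finance: (1 + 0.043/4)^4 − 1 = 4.370%
Copper Savings: (1 + 0.047/2)^2 − 1 = 4.755%
The highest effective annual rate is Copper Savings at 4.755%.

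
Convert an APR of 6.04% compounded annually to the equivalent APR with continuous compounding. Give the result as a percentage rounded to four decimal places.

Compounded annually, EAR = nominal = 0.060400.
Equivalent continuous rate: r = ln(1 + 0.060400) = 0.058646 = 5.8646%.

5.8646%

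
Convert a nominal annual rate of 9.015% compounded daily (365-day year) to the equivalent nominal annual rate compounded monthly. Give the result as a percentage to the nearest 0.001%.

EAR = (1 + 0.09015/365)^365 − 1 = 0.094326.
Solve (1 + r/12)^12 = 1.094326: r/12 = 1.094326^(1/12) − 1 = 0.007540, so r = 0.090478 = 9.048%.

9.048%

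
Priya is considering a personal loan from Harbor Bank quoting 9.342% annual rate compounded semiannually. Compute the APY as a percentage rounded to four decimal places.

9.5602%

EAR = (1 + 0.09342/2)^2 − 1.
= (1 + 0.046710)^2 − 1 = 1.095602 − 1 = 9.5602%.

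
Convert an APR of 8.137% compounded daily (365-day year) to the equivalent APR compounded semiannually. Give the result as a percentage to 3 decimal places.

EAR = (1 + 0.08137/365)^365 − 1 = 0.084762.
Solve (1 + r/2)^2 = 1.084762: r/2 = 1.084762^(1/2) − 1 = 0.041519, so r = 0.083039 = 8.304%.

8.304%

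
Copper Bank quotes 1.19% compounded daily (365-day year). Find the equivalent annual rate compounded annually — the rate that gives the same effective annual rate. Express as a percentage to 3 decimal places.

EAR = (1 + 0.0119/365)^365 − 1 = 0.011971.
Compounded annually, the equivalent nominal rate is the EAR itself: 1.197%.

1.197%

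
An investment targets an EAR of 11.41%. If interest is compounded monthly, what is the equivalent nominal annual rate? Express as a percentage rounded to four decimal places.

(1 + r/12)^12 − 1 = 0.1141, so 1 + r/12 = 1.1141^(1/12).
r/12 = 0.009045, so r = 0.108535 = 10.8535%.

10.8535%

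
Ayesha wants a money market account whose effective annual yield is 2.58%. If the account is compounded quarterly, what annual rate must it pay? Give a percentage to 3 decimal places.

2.555%

(1 + r/4)^4 − 1 = 0.0258, so 1 + r/4 = 1.0258^(1/4).
r/4 = 0.006389, so r = 0.025554 = 2.555%.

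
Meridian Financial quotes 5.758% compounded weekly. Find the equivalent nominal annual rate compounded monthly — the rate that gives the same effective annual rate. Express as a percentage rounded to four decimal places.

EAR = (1 + 0.05758/52)^52 − 1 = 0.059236.
Solve (1 + r/12)^12 = 1.059236: r/12 = 1.059236^(1/12) − 1 = 0.004807, so r = 0.057686 = 5.7686%.

5.7686%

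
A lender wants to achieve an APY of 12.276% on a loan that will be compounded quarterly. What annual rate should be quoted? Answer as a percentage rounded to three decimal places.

11.748%

(1 + r/4)^4 − 1 = 0.12276, so 1 + r/4 = 1.12276^(1/4).
r/4 = 0.029371, so r = 0.117482 = 11.748%.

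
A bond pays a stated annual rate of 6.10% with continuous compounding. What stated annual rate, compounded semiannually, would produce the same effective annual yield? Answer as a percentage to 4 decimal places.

6.1940%

EAR under continuous compounding: e^0.0610 − 1 = 0.062899.
Solve (1 + r/2)^2 = 1.062899: r/2 = 1.062899^(1/2) − 1 = 0.030970, so r = 0.061940 = 6.1940%.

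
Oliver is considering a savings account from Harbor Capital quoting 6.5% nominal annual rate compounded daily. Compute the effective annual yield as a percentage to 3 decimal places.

6.715%

EAR = (1 + 0.065/365)^365 − 1.
= (1 + 0.000178)^365 − 1 = 1.067153 − 1 = 6.715%.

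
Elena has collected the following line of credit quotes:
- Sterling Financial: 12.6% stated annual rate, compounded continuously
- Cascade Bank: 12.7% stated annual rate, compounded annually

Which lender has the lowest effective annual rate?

Sterling Financial: e^0.126 − 1 = 13.428%
Cascade Bank: compounded annually, EAR = 12.700%
The lowest effective annual rate is Cascade Bank at 12.700%.

Cascade Bank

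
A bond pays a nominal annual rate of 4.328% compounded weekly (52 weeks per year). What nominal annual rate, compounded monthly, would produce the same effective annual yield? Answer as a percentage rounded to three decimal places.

4.334%

EAR = (1 + 0.04328/52)^52 − 1 = 0.044211.
Solve (1 + r/12)^12 = 1.044211: r/12 = 1.044211^(1/12) − 1 = 0.003612, so r = 0.043340 = 4.334%.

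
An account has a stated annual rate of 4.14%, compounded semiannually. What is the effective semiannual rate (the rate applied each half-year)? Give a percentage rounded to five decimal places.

2.07000%

With a nominal annual rate compounded semiannually, the periodic rate is the nominal rate divided by 2.
i = 0.0414 / 2 = 0.0207000 = 2.07000%.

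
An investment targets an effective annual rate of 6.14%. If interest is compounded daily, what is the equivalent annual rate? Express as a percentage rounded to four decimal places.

(1 + r/365)^365 − 1 = 0.0614, so 1 + r/365 = 1.0614^(1/365).
r/365 = 0.000163, so r = 0.059594 = 5.9594%.

5.9594%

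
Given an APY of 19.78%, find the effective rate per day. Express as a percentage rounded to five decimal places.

0.04946%

The per-day rate i satisfies (1 + i)^365 = 1 + 0.1978.
i = 1.1978^(1/365) − 1 = 0.0004946 = 0.04946%.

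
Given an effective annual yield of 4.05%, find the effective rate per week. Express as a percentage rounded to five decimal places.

The per-week rate i satisfies (1 + i)^52 = 1 + 0.0405.
i = 1.0405^(1/52) − 1 = 0.0007638 = 0.07638%.

0.07638%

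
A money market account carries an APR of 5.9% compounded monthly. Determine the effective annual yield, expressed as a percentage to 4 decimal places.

6.0622%

EAR = (1 + 0.059/12)^12 − 1.
= (1 + 0.004917)^12 − 1 = 1.060622 − 1 = 6.0622%.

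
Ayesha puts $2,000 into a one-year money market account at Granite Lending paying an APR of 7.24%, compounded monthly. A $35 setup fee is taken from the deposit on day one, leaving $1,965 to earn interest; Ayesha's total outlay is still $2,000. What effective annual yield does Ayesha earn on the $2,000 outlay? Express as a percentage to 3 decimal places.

Value after one year: 1,965 × (1 + 0.0724/12)^12 = 1,965 × 1.074851 = $2,112.08.
Effective yield on the $2,000 outlay: 2,112.08 / 2,000 − 1 = 0.056042 = 5.604%.

5.604%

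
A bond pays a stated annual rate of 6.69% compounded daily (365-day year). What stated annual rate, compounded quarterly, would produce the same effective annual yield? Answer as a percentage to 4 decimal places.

6.7456%

EAR = (1 + 0.0669/365)^365 − 1 = 0.069182.
Solve (1 + r/4)^4 = 1.069182: r/4 = 1.069182^(1/4) − 1 = 0.016864, so r = 0.067456 = 6.7456%.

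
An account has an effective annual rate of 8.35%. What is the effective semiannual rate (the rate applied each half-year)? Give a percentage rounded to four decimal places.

The per-half-year rate i satisfies (1 + i)^2 = 1 + 0.0835.
i = 1.0835^(1/2) − 1 = 0.0409131 = 4.0913%.

4.0913%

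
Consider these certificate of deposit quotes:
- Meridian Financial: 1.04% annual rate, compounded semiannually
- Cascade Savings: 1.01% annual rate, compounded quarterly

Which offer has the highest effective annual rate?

Meridian Financial

Meridian Financial: (1 + 0.0104/2)^2 − 1 = 1.043%
Cascade Savings: (1 + 0.0101/4)^4 − 1 = 1.014%
The highest effective annual rate is Meridian Financial at 1.043%.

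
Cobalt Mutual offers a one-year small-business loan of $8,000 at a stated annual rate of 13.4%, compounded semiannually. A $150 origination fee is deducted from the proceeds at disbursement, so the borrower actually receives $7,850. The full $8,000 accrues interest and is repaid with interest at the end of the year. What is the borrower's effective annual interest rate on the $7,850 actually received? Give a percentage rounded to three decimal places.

Amount owed after one year: 8,000 × (1 + 0.134/2)^2 = 8,000 × 1.138489 = $9,107.91.
Effective rate on net proceeds: 9,107.91 / 7,850 − 1 = 0.160244 = 16.024%.

16.024%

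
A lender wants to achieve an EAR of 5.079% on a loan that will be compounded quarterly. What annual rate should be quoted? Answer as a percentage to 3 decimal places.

4.985%

(1 + r/4)^4 − 1 = 0.05079, so 1 + r/4 = 1.05079^(1/4).
r/4 = 0.012463, so r = 0.049850 = 4.985%.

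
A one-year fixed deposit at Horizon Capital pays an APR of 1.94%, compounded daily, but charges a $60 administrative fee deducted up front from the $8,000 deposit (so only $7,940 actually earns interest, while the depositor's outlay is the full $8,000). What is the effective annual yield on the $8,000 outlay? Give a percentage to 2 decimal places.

Value after one year: 7,940 × (1 + 0.0194/365)^365 = 7,940 × 1.019589 = $8,095.54.
Effective yield on the $8,000 outlay: 8,095.54 / 8,000 − 1 = 0.011942 = 1.19%.

1.19%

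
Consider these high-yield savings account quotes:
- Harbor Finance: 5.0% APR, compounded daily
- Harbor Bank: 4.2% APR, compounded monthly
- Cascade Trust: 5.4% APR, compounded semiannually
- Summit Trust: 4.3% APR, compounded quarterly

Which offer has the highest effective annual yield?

Cascade Trust

Harbor Finance: (1 + 0.050/365)^365 − 1 = 5.127%
Harbor Bank: (1 + 0.042/12)^12 − 1 = 4.282%
Cascade Trust: (1 + 0.054/2)^2 − 1 = 5.473%
Summit Trust: (1 + 0.043/4)^4 − 1 = 4.370%
The highest effective annual rate is Cascade Trust at 5.473%.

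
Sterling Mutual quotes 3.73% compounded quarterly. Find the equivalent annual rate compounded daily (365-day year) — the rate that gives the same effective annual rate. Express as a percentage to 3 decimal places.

3.713%

EAR = (1 + 0.0373/4)^4 − 1 = 0.037825.
Solve (1 + r/365)^365 = 1.037825: r/365 = 1.037825^(1/365) − 1 = 0.000102, so r = 0.037129 = 3.713%.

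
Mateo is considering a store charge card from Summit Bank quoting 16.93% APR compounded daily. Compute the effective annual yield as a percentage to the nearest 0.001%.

18.443%

EAR = (1 + 0.1693/365)^365 − 1.
= 1.184429 − 1 = 18.443%.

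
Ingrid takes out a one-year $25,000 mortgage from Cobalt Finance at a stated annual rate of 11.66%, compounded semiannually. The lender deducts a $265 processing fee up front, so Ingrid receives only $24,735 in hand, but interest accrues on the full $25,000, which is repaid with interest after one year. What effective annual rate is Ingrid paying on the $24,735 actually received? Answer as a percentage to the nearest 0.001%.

13.200%

Amount owed after one year: 25,000 × (1 + 0.1166/2)^2 = 25,000 × 1.119999 = $27,999.97.
Effective rate on net proceeds: 27,999.97 / 24,735 − 1 = 0.131998 = 13.200%.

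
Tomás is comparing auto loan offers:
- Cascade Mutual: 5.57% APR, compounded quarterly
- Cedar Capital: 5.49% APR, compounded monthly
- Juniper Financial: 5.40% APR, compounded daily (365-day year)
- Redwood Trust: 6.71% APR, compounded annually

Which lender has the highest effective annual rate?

Redwood Trust

Cascade Mutual: (1 + 0.0557/4)^4 − 1 = 5.687%
Cedar Capital: (1 + 0.0549/12)^12 − 1 = 5.630%
Juniper Financial: (1 + 0.0540/365)^365 − 1 = 5.548%
Redwood Trust: compounded annually, EAR = 6.710%
The highest effective annual rate is Redwood Trust at 6.710%.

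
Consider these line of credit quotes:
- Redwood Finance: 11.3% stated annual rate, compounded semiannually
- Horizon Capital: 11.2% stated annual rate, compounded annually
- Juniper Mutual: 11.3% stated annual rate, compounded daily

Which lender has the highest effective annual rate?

Juniper Mutual

Redwood Finance: (1 + 0.113/2)^2 − 1 = 11.619%
Horizon Capital: compounded annually, EAR = 11.200%
Juniper Mutual: (1 + 0.113/365)^365 − 1 = 11.961%
The highest effective annual rate is Juniper Mutual at 11.961%.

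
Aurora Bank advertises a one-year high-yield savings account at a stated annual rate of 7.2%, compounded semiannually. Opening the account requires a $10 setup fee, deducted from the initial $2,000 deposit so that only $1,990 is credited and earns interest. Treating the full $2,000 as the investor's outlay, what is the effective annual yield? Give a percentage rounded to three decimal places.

Value after one year: 1,990 × (1 + 0.072/2)^2 = 1,990 × 1.073296 = $2,135.86.
Effective yield on the $2,000 outlay: 2,135.86 / 2,000 − 1 = 0.067930 = 6.793%.

6.793%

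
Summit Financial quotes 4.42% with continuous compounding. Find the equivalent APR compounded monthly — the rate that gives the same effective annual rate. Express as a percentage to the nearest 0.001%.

4.428%

EAR under continuous compounding: e^0.0442 − 1 = 0.045191.
Solve (1 + r/12)^12 = 1.045191: r/12 = 1.045191^(1/12) − 1 = 0.003690, so r = 0.044282 = 4.428%.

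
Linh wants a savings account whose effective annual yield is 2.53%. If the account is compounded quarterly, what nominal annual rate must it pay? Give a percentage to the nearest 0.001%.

2.506%

(1 + r/4)^4 − 1 = 0.0253, so 1 + r/4 = 1.0253^(1/4).
r/4 = 0.006266, so r = 0.025063 = 2.506%.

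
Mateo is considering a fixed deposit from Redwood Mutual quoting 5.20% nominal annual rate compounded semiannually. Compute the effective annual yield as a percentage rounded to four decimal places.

EAR = (1 + 0.0520/2)^2 − 1.
= (1 + 0.026000)^2 − 1 = 1.052676 − 1 = 5.2676%.

5.2676%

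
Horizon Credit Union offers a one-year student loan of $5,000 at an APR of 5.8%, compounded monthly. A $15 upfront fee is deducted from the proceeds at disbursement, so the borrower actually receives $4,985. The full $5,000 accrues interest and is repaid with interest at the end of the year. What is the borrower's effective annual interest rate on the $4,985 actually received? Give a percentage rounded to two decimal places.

Amount owed after one year: 5,000 × (1 + 0.058/12)^12 = 5,000 × 1.059567 = $5,297.83.
Effective rate on net proceeds: 5,297.83 / 4,985 − 1 = 0.062755 = 6.28%.

6.28%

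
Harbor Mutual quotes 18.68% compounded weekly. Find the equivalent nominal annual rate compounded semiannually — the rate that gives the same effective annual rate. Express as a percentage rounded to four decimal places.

EAR = (1 + 0.1868/52)^52 − 1 = 0.204983.
Solve (1 + r/2)^2 = 1.204983: r/2 = 1.204983^(1/2) − 1 = 0.097717, so r = 0.195434 = 19.5434%.

19.5434%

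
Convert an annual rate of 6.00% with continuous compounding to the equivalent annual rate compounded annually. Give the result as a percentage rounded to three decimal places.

6.184%

EAR under continuous compounding: e^0.0600 − 1 = 0.061837.
Compounded annually, the equivalent nominal rate is the EAR itself: 6.184%.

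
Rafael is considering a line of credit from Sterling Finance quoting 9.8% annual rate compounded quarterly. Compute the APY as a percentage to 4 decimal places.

10.1661%

EAR = (1 + 0.098/4)^4 − 1.
= (1 + 0.024500)^4 − 1 = 1.101661 − 1 = 10.1661%.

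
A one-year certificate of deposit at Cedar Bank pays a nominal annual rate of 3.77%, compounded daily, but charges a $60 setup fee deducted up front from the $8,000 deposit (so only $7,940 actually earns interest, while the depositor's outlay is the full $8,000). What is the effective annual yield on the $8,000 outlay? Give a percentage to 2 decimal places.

3.06%

Value after one year: 7,940 × (1 + 0.0377/365)^365 = 7,940 × 1.038418 = $8,245.04.
Effective yield on the $8,000 outlay: 8,245.04 / 8,000 − 1 = 0.030630 = 3.06%.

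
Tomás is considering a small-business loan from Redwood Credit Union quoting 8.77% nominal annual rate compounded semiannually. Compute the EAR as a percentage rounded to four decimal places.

EAR = (1 + 0.0877/2)^2 − 1.
= (1 + 0.043850)^2 − 1 = 1.089623 − 1 = 8.9623%.

8.9623%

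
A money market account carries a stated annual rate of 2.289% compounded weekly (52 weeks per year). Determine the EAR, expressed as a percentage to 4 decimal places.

2.3149%

EAR = (1 + 0.02289/52)^52 − 1.
= (1 + 0.000440)^52 − 1 = 1.023149 − 1 = 2.3149%.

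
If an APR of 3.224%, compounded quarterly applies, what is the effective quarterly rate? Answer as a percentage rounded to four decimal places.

0.8060%

With a nominal annual rate compounded quarterly, the periodic rate is the nominal rate divided by 4.
i = 0.03224 / 4 = 0.0080600 = 0.8060%.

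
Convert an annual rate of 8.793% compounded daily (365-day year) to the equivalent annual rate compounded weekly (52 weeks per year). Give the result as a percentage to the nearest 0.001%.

EAR = (1 + 0.08793/365)^365 − 1 = 0.091900.
Solve (1 + r/52)^52 = 1.091900: r/52 = 1.091900^(1/52) − 1 = 0.001692, so r = 0.087994 = 8.799%.

8.799%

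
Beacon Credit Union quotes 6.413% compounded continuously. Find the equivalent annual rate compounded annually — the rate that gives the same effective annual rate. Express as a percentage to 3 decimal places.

6.623%

EAR under continuous compounding: e^0.06413 − 1 = 0.066231.
Compounded annually, the equivalent nominal rate is the EAR itself: 6.623%.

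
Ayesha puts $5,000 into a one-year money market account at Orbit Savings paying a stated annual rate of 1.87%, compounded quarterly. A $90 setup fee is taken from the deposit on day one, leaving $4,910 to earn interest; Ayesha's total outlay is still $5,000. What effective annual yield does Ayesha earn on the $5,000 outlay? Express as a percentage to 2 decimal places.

Value after one year: 4,910 × (1 + 0.0187/4)^4 = 4,910 × 1.018832 = $5,002.46.
Effective yield on the $5,000 outlay: 5,002.46 / 5,000 − 1 = 0.000493 = 0.05%.

0.05%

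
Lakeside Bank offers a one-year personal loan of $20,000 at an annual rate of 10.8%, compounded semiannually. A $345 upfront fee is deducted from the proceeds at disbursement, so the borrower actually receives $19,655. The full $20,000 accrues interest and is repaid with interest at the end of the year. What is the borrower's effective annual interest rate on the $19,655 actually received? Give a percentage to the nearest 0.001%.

Amount owed after one year: 20,000 × (1 + 0.108/2)^2 = 20,000 × 1.110916 = $22,218.32.
Effective rate on net proceeds: 22,218.32 / 19,655 − 1 = 0.130416 = 13.042%.

13.042%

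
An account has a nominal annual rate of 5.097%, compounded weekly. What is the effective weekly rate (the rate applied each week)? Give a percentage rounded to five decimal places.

0.09802%

With a nominal annual rate compounded weekly, the periodic rate is the nominal rate divided by 52.
i = 0.05097 / 52 = 0.0009802 = 0.09802%.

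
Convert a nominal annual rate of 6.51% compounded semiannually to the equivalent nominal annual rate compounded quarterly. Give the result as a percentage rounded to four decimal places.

EAR = (1 + 0.0651/2)^2 − 1 = 0.066160.
Solve (1 + r/4)^4 = 1.066160: r/4 = 1.066160^(1/4) − 1 = 0.016145, so r = 0.064579 = 6.4579%.

6.4579%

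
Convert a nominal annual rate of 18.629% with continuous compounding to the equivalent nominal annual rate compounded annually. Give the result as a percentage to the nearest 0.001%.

EAR under continuous compounding: e^0.18629 − 1 = 0.204772.
Compounded annually, the equivalent nominal rate is the EAR itself: 20.477%.

20.477%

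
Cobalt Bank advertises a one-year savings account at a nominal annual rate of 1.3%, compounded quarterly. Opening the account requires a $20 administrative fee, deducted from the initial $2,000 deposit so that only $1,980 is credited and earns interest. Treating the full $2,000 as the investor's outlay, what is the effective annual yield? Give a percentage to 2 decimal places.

Value after one year: 1,980 × (1 + 0.013/4)^4 = 1,980 × 1.013064 = $2,005.87.
Effective yield on the $2,000 outlay: 2,005.87 / 2,000 − 1 = 0.002933 = 0.29%.

0.29%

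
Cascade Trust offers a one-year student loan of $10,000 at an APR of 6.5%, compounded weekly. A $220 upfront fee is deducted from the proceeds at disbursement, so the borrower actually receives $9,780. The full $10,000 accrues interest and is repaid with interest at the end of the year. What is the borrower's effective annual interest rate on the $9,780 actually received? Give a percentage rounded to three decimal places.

9.112%

Amount owed after one year: 10,000 × (1 + 0.065/52)^52 = 10,000 × 1.067116 = $10,671.16.
Effective rate on net proceeds: 10,671.16 / 9,780 − 1 = 0.091120 = 9.112%.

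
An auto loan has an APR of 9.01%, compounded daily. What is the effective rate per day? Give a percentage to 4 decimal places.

0.0247%

With a nominal annual rate compounded daily, the periodic rate is the nominal rate divided by 365.
i = 0.0901 / 365 = 0.0002468 = 0.0247%.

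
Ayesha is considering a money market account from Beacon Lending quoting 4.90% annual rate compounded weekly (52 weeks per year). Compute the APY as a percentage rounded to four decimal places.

EAR = (1 + 0.0490/52)^52 − 1.
= (1 + 0.000942)^52 − 1 = 1.050196 − 1 = 5.0196%.

5.0196%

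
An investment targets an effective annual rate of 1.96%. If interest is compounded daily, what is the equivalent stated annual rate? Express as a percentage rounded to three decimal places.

(1 + r/365)^365 − 1 = 0.0196, so 1 + r/365 = 1.0196^(1/365).
r/365 = 0.000053, so r = 0.019411 = 1.941%.

1.941%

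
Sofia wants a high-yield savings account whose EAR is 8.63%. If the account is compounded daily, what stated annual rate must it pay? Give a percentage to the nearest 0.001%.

(1 + r/365)^365 − 1 = 0.0863, so 1 + r/365 = 1.0863^(1/365).
r/365 = 0.000227, so r = 0.082787 = 8.279%.

8.279%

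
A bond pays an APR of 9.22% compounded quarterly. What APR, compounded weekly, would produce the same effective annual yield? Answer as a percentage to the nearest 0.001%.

9.123%

EAR = (1 + 0.0922/4)^4 − 1 = 0.095437.
Solve (1 + r/52)^52 = 1.095437: r/52 = 1.095437^(1/52) − 1 = 0.001754, so r = 0.091233 = 9.123%.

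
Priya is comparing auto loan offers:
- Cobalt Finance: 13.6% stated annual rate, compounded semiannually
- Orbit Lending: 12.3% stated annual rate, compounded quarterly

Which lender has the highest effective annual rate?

Cobalt Finance: (1 + 0.136/2)^2 − 1 = 14.062%
Orbit Lending: (1 + 0.123/4)^4 − 1 = 12.879%
The highest effective annual rate is Cobalt Finance at 14.062%.

Cobalt Finance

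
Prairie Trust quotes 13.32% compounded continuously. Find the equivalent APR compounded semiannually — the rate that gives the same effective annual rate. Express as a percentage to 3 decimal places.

EAR under continuous compounding: e^0.1332 − 1 = 0.142478.
Solve (1 + r/2)^2 = 1.142478: r/2 = 1.142478^(1/2) − 1 = 0.068868, so r = 0.137736 = 13.774%.

13.774%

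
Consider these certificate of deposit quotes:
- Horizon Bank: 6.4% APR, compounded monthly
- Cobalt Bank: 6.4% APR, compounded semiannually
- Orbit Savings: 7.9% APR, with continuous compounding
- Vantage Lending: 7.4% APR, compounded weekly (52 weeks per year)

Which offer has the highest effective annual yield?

Orbit Savings

Horizon Bank: (1 + 0.064/12)^12 − 1 = 6.591%
Cobalt Bank: (1 + 0.064/2)^2 − 1 = 6.502%
Orbit Savings: e^0.079 − 1 = 8.220%
Vantage Lending: (1 + 0.074/52)^52 − 1 = 7.675%
The highest effective annual rate is Orbit Savings at 8.220%.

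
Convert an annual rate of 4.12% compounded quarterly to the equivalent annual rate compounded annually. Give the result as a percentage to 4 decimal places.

EAR = (1 + 0.0412/4)^4 − 1 = 0.041841.
Compounded annually, the equivalent nominal rate is the EAR itself: 4.1841%.

4.1841%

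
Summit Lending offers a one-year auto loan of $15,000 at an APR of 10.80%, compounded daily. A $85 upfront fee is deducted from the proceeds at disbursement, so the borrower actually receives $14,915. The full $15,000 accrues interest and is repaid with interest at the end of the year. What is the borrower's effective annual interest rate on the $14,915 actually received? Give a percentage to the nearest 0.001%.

Amount owed after one year: 15,000 × (1 + 0.1080/365)^365 = 15,000 × 1.114030 = $16,710.45.
Effective rate on net proceeds: 16,710.45 / 14,915 − 1 = 0.120379 = 12.038%.

12.038%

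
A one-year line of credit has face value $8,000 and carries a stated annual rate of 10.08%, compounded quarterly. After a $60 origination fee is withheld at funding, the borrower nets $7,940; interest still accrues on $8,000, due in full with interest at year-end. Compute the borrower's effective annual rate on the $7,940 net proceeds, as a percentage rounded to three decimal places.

Amount owed after one year: 8,000 × (1 + 0.1008/4)^4 = 8,000 × 1.104675 = $8,837.40.
Effective rate on net proceeds: 8,837.40 / 7,940 − 1 = 0.113022 = 11.302%.

11.302%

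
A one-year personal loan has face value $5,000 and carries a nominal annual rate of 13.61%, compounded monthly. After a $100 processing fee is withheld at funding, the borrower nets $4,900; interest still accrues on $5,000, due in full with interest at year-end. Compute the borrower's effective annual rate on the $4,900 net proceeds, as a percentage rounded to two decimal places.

16.83%

Amount owed after one year: 5,000 × (1 + 0.1361/12)^12 = 5,000 × 1.144919 = $5,724.60.
Effective rate on net proceeds: 5,724.60 / 4,900 − 1 = 0.168285 = 16.83%.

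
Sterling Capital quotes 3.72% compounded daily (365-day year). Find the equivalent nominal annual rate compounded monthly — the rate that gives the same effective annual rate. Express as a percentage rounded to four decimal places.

3.7256%

EAR = (1 + 0.0372/365)^365 − 1 = 0.037899.
Solve (1 + r/12)^12 = 1.037899: r/12 = 1.037899^(1/12) − 1 = 0.003105, so r = 0.037256 = 3.7256%.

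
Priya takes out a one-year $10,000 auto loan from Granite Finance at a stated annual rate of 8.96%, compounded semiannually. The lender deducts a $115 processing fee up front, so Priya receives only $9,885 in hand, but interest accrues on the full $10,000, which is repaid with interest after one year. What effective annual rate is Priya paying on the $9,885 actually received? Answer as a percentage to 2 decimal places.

Amount owed after one year: 10,000 × (1 + 0.0896/2)^2 = 10,000 × 1.091607 = $10,916.07.
Effective rate on net proceeds: 10,916.07 / 9,885 − 1 = 0.104307 = 10.43%.

10.43%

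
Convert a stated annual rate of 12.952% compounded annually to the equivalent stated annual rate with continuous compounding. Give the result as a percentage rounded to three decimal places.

12.179%

Compounded annually, EAR = nominal = 0.129520.
Equivalent continuous rate: r = ln(1 + 0.129520) = 0.121793 = 12.179%.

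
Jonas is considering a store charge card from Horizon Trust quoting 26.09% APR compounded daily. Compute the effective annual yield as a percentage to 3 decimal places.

29.798%

EAR = (1 + 0.2609/365)^365 − 1.
= (1 + 0.000715)^365 − 1 = 1.297977 − 1 = 29.798%.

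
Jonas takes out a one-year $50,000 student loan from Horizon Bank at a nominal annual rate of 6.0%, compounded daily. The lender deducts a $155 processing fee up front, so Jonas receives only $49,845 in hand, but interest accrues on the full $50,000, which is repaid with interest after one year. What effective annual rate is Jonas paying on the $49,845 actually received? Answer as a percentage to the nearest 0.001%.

Amount owed after one year: 50,000 × (1 + 0.060/365)^365 = 50,000 × 1.061831 = $53,091.57.
Effective rate on net proceeds: 53,091.57 / 49,845 − 1 = 0.065133 = 6.513%.

6.513%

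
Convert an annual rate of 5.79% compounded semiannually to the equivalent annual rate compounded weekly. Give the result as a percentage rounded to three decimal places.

5.711%

EAR = (1 + 0.0579/2)^2 − 1 = 0.058738.
Solve (1 + r/52)^52 = 1.058738: r/52 = 1.058738^(1/52) − 1 = 0.001098, so r = 0.057109 = 5.711%.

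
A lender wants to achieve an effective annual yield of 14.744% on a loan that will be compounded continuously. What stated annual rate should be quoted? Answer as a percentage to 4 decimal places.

Continuous: nominal r satisfies e^r − 1 = 0.14744.
r = ln(1 + 0.14744) = ln(1.14744) = 0.137533 = 13.7533%.

13.7533%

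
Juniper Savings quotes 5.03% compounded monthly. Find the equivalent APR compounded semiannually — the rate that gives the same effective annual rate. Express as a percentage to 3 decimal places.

5.083%

EAR = (1 + 0.0503/12)^12 − 1 = 0.051476.
Solve (1 + r/2)^2 = 1.051476: r/2 = 1.051476^(1/2) − 1 = 0.025415, so r = 0.050830 = 5.083%.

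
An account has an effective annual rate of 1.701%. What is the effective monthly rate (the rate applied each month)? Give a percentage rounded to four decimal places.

The per-month rate i satisfies (1 + i)^12 = 1 + 0.01701.
i = 1.01701^(1/12) − 1 = 0.0014066 = 0.1407%.

0.1407%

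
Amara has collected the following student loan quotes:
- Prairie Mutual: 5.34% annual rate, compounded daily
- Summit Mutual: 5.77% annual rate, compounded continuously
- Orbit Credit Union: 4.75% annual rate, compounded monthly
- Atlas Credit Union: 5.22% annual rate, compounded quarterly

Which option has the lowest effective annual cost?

Orbit Credit Union

Prairie Mutual: (1 + 0.0534/365)^365 − 1 = 5.485%
Summit Mutual: e^0.0577 − 1 = 5.940%
Orbit Credit Union: (1 + 0.0475/12)^12 − 1 = 4.855%
Atlas Credit Union: (1 + 0.0522/4)^4 − 1 = 5.323%
The lowest effective annual rate is Orbit Credit Union at 4.855%.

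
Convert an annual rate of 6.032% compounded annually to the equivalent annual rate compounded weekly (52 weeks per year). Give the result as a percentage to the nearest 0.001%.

5.860%

Compounded annually, EAR = nominal = 0.060320.
Solve (1 + r/52)^52 = 1.060320: r/52 = 1.060320^(1/52) − 1 = 0.001127, so r = 0.058604 = 5.860%.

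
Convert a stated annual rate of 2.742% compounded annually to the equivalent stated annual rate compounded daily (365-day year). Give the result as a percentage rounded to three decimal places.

2.705%

Compounded annually, EAR = nominal = 0.027420.
Solve (1 + r/365)^365 = 1.027420: r/365 = 1.027420^(1/365) − 1 = 0.000074, so r = 0.027052 = 2.705%.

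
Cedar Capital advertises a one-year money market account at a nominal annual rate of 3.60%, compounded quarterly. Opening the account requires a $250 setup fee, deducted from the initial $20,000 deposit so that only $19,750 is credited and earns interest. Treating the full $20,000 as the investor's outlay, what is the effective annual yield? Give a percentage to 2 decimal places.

2.35%

Value after one year: 19,750 × (1 + 0.0360/4)^4 = 19,750 × 1.036489 = $20,470.66.
Effective yield on the $20,000 outlay: 20,470.66 / 20,000 − 1 = 0.023533 = 2.35%.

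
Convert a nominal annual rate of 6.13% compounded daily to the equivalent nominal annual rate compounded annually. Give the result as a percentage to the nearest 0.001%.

EAR = (1 + 0.0613/365)^365 − 1 = 0.063212.
Compounded annually, the equivalent nominal rate is the EAR itself: 6.321%.

6.321%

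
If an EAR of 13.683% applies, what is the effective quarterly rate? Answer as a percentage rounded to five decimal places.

3.25804%

The per-quarter rate i satisfies (1 + i)^4 = 1 + 0.13683.
i = 1.13683^(1/4) − 1 = 0.0325804 = 3.25804%.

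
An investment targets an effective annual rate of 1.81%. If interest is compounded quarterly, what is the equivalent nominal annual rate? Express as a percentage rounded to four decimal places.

1.7978%

(1 + r/4)^4 − 1 = 0.0181, so 1 + r/4 = 1.0181^(1/4).
r/4 = 0.004495, so r = 0.017978 = 1.7978%.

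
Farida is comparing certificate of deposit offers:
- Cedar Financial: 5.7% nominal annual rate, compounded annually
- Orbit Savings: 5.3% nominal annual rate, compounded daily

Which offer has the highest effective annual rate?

Cedar Financial: compounded annually, EAR = 5.700%
Orbit Savings: (1 + 0.053/365)^365 − 1 = 5.443%
The highest effective annual rate is Cedar Financial at 5.700%.

Cedar Financial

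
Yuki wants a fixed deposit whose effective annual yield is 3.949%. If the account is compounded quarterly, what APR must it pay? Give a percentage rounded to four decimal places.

3.8918%

(1 + r/4)^4 − 1 = 0.03949, so 1 + r/4 = 1.03949^(1/4).
r/4 = 0.009730, so r = 0.038918 = 3.8918%.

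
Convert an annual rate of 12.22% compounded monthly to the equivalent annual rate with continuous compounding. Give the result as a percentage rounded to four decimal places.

EAR = (1 + 0.1222/12)^12 − 1 = 0.129282.
Equivalent continuous rate: r = ln(1 + 0.129282) = 0.121582 = 12.1582%.

12.1582%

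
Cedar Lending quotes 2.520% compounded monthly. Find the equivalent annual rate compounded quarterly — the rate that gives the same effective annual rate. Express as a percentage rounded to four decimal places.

2.5253%

EAR = (1 + 0.02520/12)^12 − 1 = 0.025493.
Solve (1 + r/4)^4 = 1.025493: r/4 = 1.025493^(1/4) − 1 = 0.006313, so r = 0.025253 = 2.5253%.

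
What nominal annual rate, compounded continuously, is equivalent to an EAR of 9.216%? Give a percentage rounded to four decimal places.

Continuous: nominal r satisfies e^r − 1 = 0.09216.
r = ln(1 + 0.09216) = ln(1.09216) = 0.088157 = 8.8157%.

8.8157%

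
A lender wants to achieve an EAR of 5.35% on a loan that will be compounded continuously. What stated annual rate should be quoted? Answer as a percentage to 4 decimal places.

Continuous: nominal r satisfies e^r − 1 = 0.0535.
r = ln(1 + 0.0535) = ln(1.0535) = 0.052118 = 5.2118%.

5.2118%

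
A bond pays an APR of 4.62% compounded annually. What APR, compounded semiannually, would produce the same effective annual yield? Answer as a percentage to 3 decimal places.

Compounded annually, EAR = nominal = 0.046200.
Solve (1 + r/2)^2 = 1.046200: r/2 = 1.046200^(1/2) − 1 = 0.022839, so r = 0.045678 = 4.568%.

4.568%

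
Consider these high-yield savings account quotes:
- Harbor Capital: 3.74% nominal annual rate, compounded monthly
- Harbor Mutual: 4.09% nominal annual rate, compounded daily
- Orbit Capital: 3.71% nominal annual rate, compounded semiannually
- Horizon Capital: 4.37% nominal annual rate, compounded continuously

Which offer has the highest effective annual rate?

Horizon Capital

Harbor Capital: (1 + 0.0374/12)^12 − 1 = 3.805%
Harbor Mutual: (1 + 0.0409/365)^365 − 1 = 4.175%
Orbit Capital: (1 + 0.0371/2)^2 − 1 = 3.744%
Horizon Capital: e^0.0437 − 1 = 4.467%
The highest effective annual rate is Horizon Capital at 4.467%.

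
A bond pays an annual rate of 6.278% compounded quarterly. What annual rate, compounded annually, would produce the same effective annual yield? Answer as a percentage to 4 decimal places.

EAR = (1 + 0.06278/4)^4 − 1 = 0.064274.
Compounded annually, the equivalent nominal rate is the EAR itself: 6.4274%.

6.4274%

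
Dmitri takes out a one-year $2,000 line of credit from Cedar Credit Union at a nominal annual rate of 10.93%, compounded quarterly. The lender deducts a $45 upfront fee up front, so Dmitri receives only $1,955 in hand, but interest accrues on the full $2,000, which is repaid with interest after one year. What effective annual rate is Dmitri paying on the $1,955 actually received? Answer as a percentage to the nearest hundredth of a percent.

13.95%

Amount owed after one year: 2,000 × (1 + 0.1093/4)^4 = 2,000 × 1.113862 = $2,227.72.
Effective rate on net proceeds: 2,227.72 / 1,955 − 1 = 0.139501 = 13.95%.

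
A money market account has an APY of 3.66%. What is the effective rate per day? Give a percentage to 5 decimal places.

0.00985%

The per-day rate i satisfies (1 + i)^365 = 1 + 0.0366.
i = 1.0366^(1/365) − 1 = 0.0000985 = 0.00985%.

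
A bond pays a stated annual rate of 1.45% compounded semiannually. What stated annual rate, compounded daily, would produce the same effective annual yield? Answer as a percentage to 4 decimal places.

EAR = (1 + 0.0145/2)^2 − 1 = 0.014553.
Solve (1 + r/365)^365 = 1.014553: r/365 = 1.014553^(1/365) − 1 = 0.000040, so r = 0.014448 = 1.4448%.

1.4448%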